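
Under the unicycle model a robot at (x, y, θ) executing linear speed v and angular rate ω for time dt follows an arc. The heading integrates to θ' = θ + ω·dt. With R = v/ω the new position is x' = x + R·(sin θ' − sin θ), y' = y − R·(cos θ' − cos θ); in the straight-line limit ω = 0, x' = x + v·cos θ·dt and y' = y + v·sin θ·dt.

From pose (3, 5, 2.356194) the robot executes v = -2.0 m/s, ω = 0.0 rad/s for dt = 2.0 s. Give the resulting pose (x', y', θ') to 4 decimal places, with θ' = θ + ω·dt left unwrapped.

(5.8284, 2.1716, 2.3562)

θ' = 2.3562 + 0.0·2.0 = 2.3562
ω = 0 → straight: x' = 3 + -2.0·cos(2.3562)·2.0 = 5.8284
y' = 5 + -2.0·sin(2.3562)·2.0 = 2.1716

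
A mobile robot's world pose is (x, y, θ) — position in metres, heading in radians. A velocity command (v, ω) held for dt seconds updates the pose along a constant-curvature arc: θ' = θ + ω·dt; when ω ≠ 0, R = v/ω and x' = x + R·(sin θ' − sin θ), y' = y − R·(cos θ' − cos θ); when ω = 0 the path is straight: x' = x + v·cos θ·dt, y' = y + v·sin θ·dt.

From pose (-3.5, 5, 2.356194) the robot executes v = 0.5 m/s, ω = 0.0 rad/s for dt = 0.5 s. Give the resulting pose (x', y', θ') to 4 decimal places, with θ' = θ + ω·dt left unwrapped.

θ' = 2.3562 + 0.0·0.5 = 2.3562
ω = 0 → straight: x' = -3.5 + 0.5·cos(2.3562)·0.5 = -3.6768
y' = 5 + 0.5·sin(2.3562)·0.5 = 5.1768

(-3.6768, 5.1768, 2.3562)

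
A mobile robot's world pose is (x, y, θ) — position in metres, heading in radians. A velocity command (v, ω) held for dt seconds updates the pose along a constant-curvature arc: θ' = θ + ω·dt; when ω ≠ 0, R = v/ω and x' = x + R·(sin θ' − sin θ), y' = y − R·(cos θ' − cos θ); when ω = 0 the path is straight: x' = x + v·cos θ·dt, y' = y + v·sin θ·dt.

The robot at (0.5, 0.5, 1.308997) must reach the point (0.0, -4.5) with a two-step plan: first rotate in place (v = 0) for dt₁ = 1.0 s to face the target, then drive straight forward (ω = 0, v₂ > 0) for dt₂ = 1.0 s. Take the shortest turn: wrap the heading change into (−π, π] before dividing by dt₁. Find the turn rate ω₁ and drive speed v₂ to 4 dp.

heading to target = atan2(-4.5−0.5, 0−0.5) = -1.6705
Δθ = wrap(-1.6705 − 1.3090) = -2.9795; ω₁ = Δθ/dt₁ = -2.9795
distance = √((0−0.5)² + (-4.5−0.5)²) = 5.0249; v₂ = distance/dt₂ = 5.0249

ω₁ = -2.9795, v₂ = 5.0249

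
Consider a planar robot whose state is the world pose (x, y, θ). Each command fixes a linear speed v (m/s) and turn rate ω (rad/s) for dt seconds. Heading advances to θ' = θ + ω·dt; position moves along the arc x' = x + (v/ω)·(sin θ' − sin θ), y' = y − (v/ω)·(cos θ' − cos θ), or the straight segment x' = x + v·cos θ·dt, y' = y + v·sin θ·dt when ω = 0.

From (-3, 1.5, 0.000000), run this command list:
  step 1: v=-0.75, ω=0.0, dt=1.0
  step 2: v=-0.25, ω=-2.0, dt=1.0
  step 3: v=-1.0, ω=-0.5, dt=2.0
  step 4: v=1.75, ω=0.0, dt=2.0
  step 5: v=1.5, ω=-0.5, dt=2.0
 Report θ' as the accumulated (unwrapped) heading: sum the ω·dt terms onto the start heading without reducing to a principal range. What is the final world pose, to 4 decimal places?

step 1: θ'=0.0000 (straight) → pose (-3.7500, 1.5000, 0.0000)
step 2: θ'=-2.0000 (R=0.1250) → pose (-3.8637, 1.6770, -2.0000)
step 3: θ'=-3.0000 (R=2.0000) → pose (-2.3273, 2.8247, -3.0000)
step 4: θ'=-3.0000 (straight) → pose (-5.7923, 2.3308, -3.0000)
step 5: θ'=-4.0000 (R=-3.0000) → pose (-8.4860, 3.3398, -4.0000)

(-8.4860, 3.3398, -4.0000)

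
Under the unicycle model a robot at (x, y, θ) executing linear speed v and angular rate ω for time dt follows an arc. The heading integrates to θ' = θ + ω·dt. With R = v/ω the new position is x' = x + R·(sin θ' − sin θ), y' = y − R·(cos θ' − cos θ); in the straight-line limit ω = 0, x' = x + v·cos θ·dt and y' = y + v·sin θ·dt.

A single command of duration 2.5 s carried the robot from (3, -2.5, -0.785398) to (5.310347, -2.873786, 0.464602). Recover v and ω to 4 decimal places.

Δθ = 0.464602 − -0.785398 = 1.250000
ω = Δθ/dt = 1.250000/2.5 = 0.5000
R = Δx/(sin θ' − sin θ) = 2.0000
v = R·ω = 2.0000·0.5000 = 1.0000

v = 1.0000, ω = 0.5000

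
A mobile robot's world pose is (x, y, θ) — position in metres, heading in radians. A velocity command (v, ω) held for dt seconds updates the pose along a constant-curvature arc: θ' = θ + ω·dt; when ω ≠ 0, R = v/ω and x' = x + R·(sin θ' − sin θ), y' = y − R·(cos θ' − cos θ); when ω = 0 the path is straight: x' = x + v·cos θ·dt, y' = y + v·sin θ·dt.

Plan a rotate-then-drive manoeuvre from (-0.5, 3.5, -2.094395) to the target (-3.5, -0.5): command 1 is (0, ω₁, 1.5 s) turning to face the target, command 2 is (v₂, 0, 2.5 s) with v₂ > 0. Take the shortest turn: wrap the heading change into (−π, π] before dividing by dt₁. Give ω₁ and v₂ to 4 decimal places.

heading to target = atan2(-0.5−3.5, -3.5−-0.5) = -2.2143
Δθ = wrap(-2.2143 − -2.0944) = -0.1199; ω₁ = Δθ/dt₁ = -0.0799
distance = √((-3.5−-0.5)² + (-0.5−3.5)²) = 5.0000; v₂ = distance/dt₂ = 2.0000

ω₁ = -0.0799, v₂ = 2.0000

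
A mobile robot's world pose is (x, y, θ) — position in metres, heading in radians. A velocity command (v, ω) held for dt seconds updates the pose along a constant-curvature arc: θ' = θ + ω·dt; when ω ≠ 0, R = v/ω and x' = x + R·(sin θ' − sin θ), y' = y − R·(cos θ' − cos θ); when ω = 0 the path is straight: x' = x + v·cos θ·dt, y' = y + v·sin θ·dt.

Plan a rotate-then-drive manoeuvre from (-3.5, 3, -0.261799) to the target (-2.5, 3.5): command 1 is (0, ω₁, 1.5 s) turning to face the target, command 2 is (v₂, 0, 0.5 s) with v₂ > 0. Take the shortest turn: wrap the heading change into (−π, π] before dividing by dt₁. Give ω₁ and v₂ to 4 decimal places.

heading to target = atan2(3.5−3, -2.5−-3.5) = 0.4636
Δθ = wrap(0.4636 − -0.2618) = 0.7254; ω₁ = Δθ/dt₁ = 0.4836
distance = √((-2.5−-3.5)² + (3.5−3)²) = 1.1180; v₂ = distance/dt₂ = 2.2361

ω₁ = 0.4836, v₂ = 2.2361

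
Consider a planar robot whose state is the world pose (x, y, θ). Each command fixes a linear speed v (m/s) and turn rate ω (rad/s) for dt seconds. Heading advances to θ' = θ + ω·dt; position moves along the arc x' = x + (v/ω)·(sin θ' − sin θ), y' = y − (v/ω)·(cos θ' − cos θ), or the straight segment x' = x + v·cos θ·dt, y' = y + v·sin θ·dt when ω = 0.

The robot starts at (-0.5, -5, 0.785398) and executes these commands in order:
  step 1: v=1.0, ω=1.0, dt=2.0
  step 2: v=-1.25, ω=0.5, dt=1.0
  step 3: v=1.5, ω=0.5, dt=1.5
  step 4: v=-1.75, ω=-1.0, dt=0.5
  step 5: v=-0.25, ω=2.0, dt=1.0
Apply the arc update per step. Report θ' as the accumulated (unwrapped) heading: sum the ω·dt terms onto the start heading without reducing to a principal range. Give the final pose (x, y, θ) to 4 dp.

(-0.8072, -3.8496, 5.5354)

step 1: θ'=2.7854 (R=1.0000) → pose (-0.8584, -3.3557, 2.7854)
step 2: θ'=3.2854 (R=-2.5000) → pose (0.3717, -3.4868, 3.2854)
step 3: θ'=4.0354 (R=3.0000) → pose (-1.5368, -4.5765, 4.0354)
step 4: θ'=3.5354 (R=1.7500) → pose (-0.8442, -4.0567, 3.5354)
step 5: θ'=5.5354 (R=-0.1250) → pose (-0.8072, -3.8496, 5.5354)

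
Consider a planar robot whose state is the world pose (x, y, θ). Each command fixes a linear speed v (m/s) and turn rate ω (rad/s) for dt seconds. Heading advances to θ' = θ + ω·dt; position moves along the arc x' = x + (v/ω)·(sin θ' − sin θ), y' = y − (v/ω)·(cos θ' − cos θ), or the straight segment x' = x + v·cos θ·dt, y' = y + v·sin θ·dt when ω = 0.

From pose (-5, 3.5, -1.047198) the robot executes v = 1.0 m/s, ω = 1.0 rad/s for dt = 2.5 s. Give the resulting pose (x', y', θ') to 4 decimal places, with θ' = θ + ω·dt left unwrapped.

(-3.1409, 3.8823, 1.4528)

θ' = -1.0472 + 1.0·2.5 = 1.4528
R = v/ω = 1.0/1.0 = 1.0000
x' = -5 + 1.0000·(sin 1.4528 − sin -1.0472) = -3.1409
y' = 3.5 − 1.0000·(cos 1.4528 − cos -1.0472) = 3.8823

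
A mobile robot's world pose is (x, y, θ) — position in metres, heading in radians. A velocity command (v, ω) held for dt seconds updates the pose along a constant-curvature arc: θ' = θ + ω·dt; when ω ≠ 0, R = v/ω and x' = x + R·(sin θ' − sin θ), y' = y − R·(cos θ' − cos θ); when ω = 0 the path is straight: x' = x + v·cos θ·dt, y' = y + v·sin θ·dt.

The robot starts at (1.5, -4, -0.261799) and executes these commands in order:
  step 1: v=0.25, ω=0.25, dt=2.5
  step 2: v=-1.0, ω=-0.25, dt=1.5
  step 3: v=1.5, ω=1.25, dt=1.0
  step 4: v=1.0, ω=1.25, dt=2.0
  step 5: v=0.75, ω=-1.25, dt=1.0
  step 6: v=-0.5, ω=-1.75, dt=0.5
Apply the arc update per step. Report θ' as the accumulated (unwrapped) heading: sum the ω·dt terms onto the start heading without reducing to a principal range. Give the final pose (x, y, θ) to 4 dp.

step 1: θ'=0.3632 (R=1.0000) → pose (2.1141, -3.9688, 0.3632)
step 2: θ'=-0.0118 (R=4.0000) → pose (0.6458, -4.2295, -0.0118)
step 3: θ'=1.2382 (R=1.2000) → pose (1.7942, -3.4214, 1.2382)
step 4: θ'=3.7382 (R=0.8000) → pose (0.5886, -2.4984, 3.7382)
step 5: θ'=2.4882 (R=-0.6000) → pose (-0.1132, -2.4785, 2.4882)
step 6: θ'=1.6132 (R=0.2857) → pose (-0.0015, -2.6932, 1.6132)

(-0.0015, -2.6932, 1.6132)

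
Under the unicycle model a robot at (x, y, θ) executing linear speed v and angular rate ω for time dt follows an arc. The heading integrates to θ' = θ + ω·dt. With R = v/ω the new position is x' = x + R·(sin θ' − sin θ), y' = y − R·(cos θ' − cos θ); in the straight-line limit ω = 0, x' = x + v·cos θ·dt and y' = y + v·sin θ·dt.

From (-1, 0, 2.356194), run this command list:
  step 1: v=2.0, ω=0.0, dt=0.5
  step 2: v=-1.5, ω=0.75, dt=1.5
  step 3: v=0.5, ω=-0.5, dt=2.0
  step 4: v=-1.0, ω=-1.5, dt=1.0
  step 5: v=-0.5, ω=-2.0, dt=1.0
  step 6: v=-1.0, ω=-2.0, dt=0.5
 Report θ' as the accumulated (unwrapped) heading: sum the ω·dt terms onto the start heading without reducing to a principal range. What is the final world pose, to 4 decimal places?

step 1: θ'=2.3562 (straight) → pose (-1.7071, 0.7071, 2.3562)
step 2: θ'=3.4812 (R=-2.0000) → pose (0.3733, 0.2355, 3.4812)
step 3: θ'=2.4812 (R=-1.0000) → pose (-0.5732, 0.3887, 2.4812)
step 4: θ'=0.9812 (R=0.6667) → pose (-0.4281, -0.5085, 0.9812)
step 5: θ'=-1.0188 (R=0.2500) → pose (-0.8487, -0.5006, -1.0188)
step 6: θ'=-2.0188 (R=0.5000) → pose (-0.8736, -0.0218, -2.0188)

(-0.8736, -0.0218, -2.0188)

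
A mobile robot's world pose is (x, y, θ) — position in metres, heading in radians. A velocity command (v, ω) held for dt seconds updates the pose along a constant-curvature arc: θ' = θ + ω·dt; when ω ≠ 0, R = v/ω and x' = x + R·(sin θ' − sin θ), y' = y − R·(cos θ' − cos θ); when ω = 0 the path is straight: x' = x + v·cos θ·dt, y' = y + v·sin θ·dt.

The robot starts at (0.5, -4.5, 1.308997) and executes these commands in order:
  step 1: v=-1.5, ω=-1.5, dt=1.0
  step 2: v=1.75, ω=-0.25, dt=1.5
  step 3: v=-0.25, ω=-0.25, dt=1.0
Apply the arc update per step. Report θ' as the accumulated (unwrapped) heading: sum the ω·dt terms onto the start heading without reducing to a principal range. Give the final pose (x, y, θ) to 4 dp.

(1.5770, -6.0284, -0.8160)

step 1: θ'=-0.1910 (R=1.0000) → pose (-0.6558, -5.2230, -0.1910)
step 2: θ'=-0.5660 (R=-7.0000) → pose (1.7692, -6.1873, -0.5660)
step 3: θ'=-0.8160 (R=1.0000) → pose (1.5770, -6.0284, -0.8160)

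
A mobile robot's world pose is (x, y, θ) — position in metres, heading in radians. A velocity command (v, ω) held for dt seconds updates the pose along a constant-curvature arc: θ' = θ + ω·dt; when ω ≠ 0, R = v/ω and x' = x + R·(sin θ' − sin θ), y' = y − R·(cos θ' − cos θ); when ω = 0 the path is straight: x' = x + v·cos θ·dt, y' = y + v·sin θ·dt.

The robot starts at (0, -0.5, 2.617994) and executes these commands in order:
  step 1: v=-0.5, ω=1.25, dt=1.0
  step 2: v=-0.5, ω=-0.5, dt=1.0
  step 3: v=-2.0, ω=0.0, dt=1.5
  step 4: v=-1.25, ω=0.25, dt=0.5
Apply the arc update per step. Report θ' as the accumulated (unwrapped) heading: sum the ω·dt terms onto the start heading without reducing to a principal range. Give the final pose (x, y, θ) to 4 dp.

(4.4275, 0.6257, 3.4930)

step 1: θ'=3.8680 (R=-0.4000) → pose (0.4657, -0.4526, 3.8680)
step 2: θ'=3.3680 (R=1.0000) → pose (0.9054, -0.2257, 3.3680)
step 3: θ'=3.3680 (straight) → pose (3.8288, 0.4477, 3.3680)
step 4: θ'=3.4930 (R=-5.0000) → pose (4.4275, 0.6257, 3.4930)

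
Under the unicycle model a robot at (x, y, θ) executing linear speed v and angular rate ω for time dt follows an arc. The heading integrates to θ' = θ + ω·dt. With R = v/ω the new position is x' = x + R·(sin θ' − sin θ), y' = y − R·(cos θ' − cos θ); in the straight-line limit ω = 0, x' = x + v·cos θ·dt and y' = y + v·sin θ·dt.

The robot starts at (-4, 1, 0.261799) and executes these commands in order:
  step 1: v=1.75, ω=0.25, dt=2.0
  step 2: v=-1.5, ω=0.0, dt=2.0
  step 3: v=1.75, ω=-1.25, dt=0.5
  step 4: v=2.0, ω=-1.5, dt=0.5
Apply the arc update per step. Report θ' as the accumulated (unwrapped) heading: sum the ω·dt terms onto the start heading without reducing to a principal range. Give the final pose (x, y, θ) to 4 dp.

step 1: θ'=0.7618 (R=7.0000) → pose (-0.9802, 2.6963, 0.7618)
step 2: θ'=0.7618 (straight) → pose (-3.1509, 0.6256, 0.7618)
step 3: θ'=0.1368 (R=-1.4000) → pose (-2.3756, 0.9995, 0.1368)
step 4: θ'=-0.6132 (R=-1.3333) → pose (-1.4264, 0.7691, -0.6132)

(-1.4264, 0.7691, -0.6132)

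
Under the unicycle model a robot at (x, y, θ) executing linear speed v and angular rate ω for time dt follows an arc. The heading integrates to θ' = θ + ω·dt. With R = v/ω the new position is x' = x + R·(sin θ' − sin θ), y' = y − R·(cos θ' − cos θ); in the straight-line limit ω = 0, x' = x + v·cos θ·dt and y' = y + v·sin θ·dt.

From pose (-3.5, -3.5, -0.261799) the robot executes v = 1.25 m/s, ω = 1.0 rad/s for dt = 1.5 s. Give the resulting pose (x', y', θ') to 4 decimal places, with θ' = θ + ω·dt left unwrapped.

θ' = -0.2618 + 1.0·1.5 = 1.2382
R = v/ω = 1.25/1.0 = 1.2500
x' = -3.5 + 1.2500·(sin 1.2382 − sin -0.2618) = -1.9950
y' = -3.5 − 1.2500·(cos 1.2382 − cos -0.2618) = -2.7007

(-1.9950, -2.7007, 1.2382)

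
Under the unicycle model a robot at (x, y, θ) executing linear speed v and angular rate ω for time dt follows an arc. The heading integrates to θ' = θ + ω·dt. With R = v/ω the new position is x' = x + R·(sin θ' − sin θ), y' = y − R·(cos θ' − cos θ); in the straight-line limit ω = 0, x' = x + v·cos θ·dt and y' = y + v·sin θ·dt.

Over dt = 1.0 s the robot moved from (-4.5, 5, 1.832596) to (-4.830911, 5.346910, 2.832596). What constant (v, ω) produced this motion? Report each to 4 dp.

v = 0.5000, ω = 1.0000

Δθ = 2.832596 − 1.832596 = 1.000000
ω = Δθ/dt = 1.000000/1.0 = 1.0000
R = −Δy/(cos θ' − cos θ) = 0.5000
v = R·ω = 0.5000·1.0000 = 0.5000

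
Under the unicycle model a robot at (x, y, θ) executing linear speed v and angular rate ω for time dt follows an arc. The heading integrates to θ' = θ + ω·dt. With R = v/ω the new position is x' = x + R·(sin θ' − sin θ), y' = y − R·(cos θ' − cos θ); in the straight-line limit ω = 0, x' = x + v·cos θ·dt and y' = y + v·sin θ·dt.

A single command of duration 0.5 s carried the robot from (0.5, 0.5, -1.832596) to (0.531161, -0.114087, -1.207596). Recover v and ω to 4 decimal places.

v = 1.2500, ω = 1.2500

Δθ = -1.207596 − -1.832596 = 0.625000
ω = Δθ/dt = 0.625000/0.5 = 1.2500
R = −Δy/(cos θ' − cos θ) = 1.0000
v = R·ω = 1.0000·1.2500 = 1.2500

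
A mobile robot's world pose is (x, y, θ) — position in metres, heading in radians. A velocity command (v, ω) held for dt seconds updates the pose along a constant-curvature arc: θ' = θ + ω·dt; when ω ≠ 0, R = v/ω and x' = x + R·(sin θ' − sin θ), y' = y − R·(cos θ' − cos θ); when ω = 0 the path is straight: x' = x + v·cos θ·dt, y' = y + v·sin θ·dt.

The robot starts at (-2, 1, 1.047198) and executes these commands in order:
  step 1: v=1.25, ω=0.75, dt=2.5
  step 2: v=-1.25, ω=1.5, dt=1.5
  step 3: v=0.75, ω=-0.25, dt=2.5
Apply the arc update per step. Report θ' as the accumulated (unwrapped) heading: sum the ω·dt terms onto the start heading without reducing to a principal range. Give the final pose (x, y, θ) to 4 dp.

(-1.8817, 2.8186, 4.5472)

step 1: θ'=2.9222 (R=1.6667) → pose (-3.0806, 3.4600, 2.9222)
step 2: θ'=5.1722 (R=-0.8333) → pose (-2.1525, 4.6432, 5.1722)
step 3: θ'=4.5472 (R=-3.0000) → pose (-1.8817, 2.8186, 4.5472)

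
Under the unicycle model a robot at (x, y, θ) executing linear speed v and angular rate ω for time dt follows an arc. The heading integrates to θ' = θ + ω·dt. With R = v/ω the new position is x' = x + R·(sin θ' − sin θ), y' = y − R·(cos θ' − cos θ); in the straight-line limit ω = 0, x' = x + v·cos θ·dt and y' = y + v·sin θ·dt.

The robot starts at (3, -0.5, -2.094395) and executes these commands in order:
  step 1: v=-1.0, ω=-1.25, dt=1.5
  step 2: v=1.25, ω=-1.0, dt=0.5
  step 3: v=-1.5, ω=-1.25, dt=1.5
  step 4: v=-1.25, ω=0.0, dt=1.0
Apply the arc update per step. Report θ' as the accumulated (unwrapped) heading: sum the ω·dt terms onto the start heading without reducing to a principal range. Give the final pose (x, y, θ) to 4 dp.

step 1: θ'=-3.9694 (R=0.8000) → pose (4.2820, -0.3588, -3.9694)
step 2: θ'=-4.4694 (R=-1.2500) → pose (3.9893, 0.1861, -4.4694)
step 3: θ'=-6.3444 (R=1.2000) → pose (2.7511, -1.3004, -6.3444)
step 4: θ'=-6.3444 (straight) → pose (1.5034, -1.2240, -6.3444)

(1.5034, -1.2240, -6.3444)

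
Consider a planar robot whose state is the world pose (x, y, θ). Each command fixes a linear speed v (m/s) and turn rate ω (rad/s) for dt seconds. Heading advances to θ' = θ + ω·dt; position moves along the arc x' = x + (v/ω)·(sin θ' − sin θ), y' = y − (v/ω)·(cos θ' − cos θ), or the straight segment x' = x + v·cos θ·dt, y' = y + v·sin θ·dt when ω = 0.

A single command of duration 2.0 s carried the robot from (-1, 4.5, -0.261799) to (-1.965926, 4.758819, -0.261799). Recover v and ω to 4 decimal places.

Δθ = -0.261799 − -0.261799 = 0.000000
ω = Δθ/dt = 0.000000/2.0 = 0.0000
ω = 0 → v = (Δx·cos θ + Δy·sin θ)/dt = -0.5000

v = -0.5000, ω = 0.0000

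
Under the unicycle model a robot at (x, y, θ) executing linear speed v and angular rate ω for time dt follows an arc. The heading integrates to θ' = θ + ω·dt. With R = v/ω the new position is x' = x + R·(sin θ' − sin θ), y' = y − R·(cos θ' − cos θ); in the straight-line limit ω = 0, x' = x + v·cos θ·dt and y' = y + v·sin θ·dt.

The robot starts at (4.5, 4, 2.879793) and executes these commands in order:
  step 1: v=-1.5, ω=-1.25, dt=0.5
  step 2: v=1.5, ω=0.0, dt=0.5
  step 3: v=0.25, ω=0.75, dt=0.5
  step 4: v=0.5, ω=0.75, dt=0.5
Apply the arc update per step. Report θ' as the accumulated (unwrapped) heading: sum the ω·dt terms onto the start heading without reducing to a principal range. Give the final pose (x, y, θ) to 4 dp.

step 1: θ'=2.2548 (R=1.2000) → pose (5.1195, 3.5992, 2.2548)
step 2: θ'=2.2548 (straight) → pose (4.6456, 4.1805, 2.2548)
step 3: θ'=2.6298 (R=0.3333) → pose (4.5505, 4.2604, 2.6298)
step 4: θ'=3.0048 (R=0.6667) → pose (4.3149, 4.3396, 3.0048)

(4.3149, 4.3396, 3.0048)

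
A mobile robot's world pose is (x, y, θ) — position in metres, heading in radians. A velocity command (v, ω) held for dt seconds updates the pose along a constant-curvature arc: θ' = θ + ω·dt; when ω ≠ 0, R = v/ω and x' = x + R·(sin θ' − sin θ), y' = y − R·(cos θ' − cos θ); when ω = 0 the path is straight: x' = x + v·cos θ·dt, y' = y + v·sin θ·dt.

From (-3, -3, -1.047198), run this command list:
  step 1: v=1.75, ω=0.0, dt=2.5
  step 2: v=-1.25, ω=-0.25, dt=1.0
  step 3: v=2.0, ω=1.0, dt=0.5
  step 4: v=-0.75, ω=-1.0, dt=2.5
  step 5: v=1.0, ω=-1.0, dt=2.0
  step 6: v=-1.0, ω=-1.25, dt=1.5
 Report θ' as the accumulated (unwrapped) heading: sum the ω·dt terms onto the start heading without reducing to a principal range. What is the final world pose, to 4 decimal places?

step 1: θ'=-1.0472 (straight) → pose (-0.8125, -6.7889, -1.0472)
step 2: θ'=-1.2972 (R=5.0000) → pose (-1.2964, -5.6399, -1.2972)
step 3: θ'=-0.7972 (R=2.0000) → pose (-0.8016, -6.4969, -0.7972)
step 4: θ'=-3.2972 (R=0.7500) → pose (-0.1488, -5.2319, -3.2972)
step 5: θ'=-5.2972 (R=-1.0000) → pose (-0.8276, -3.6920, -5.2972)
step 6: θ'=-7.1722 (R=0.8000) → pose (-2.1159, -3.7545, -7.1722)

(-2.1159, -3.7545, -7.1722)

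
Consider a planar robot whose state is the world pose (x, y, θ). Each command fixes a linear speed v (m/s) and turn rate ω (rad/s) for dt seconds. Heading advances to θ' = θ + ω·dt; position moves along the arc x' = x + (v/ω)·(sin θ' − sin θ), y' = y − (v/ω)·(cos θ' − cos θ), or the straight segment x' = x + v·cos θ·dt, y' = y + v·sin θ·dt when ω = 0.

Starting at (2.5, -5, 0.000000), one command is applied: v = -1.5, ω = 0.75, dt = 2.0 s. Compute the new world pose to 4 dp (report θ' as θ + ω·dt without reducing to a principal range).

(0.5050, -6.8585, 1.5000)

θ' = 0.0000 + 0.75·2.0 = 1.5000
R = v/ω = -1.5/0.75 = -2.0000
x' = 2.5 + -2.0000·(sin 1.5000 − sin 0.0000) = 0.5050
y' = -5 − -2.0000·(cos 1.5000 − cos 0.0000) = -6.8585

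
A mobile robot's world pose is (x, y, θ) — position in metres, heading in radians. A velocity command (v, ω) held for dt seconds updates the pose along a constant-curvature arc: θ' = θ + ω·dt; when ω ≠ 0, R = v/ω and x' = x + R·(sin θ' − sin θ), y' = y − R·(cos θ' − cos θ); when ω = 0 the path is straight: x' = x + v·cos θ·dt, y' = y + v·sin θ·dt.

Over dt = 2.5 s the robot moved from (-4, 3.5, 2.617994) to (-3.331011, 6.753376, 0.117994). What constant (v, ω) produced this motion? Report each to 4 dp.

Δθ = 0.117994 − 2.617994 = -2.500000
ω = Δθ/dt = -2.500000/2.5 = -1.0000
R = −Δy/(cos θ' − cos θ) = -1.7500
v = R·ω = -1.7500·-1.0000 = 1.7500

v = 1.7500, ω = -1.0000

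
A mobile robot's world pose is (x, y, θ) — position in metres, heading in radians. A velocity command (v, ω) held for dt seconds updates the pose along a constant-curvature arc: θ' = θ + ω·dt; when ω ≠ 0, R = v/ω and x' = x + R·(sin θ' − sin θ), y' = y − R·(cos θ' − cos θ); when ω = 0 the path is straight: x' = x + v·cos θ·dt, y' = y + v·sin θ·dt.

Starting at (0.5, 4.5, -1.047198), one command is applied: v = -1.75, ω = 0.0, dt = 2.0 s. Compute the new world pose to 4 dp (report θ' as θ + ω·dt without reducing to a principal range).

θ' = -1.0472 + 0.0·2.0 = -1.0472
ω = 0 → straight: x' = 0.5 + -1.75·cos(-1.0472)·2.0 = -1.2500
y' = 4.5 + -1.75·sin(-1.0472)·2.0 = 7.5311

(-1.2500, 7.5311, -1.0472)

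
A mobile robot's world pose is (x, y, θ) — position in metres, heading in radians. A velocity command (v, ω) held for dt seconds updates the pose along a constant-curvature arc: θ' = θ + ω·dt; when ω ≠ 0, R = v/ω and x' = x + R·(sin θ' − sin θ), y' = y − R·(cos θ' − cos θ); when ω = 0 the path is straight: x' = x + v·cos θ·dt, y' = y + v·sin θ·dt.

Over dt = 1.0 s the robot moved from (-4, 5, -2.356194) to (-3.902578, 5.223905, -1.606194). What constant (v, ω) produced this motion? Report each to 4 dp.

v = -0.2500, ω = 0.7500

Δθ = -1.606194 − -2.356194 = 0.750000
ω = Δθ/dt = 0.750000/1.0 = 0.7500
R = −Δy/(cos θ' − cos θ) = -0.3333
v = R·ω = -0.3333·0.7500 = -0.2500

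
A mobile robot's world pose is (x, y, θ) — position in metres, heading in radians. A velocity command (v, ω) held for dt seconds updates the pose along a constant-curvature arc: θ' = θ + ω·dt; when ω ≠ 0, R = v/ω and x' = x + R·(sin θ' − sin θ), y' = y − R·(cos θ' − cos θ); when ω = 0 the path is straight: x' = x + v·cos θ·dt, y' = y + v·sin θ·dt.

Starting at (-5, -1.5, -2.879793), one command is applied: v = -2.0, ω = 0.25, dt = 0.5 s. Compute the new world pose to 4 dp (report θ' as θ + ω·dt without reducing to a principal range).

θ' = -2.8798 + 0.25·0.5 = -2.7548
R = v/ω = -2.0/0.25 = -8.0000
x' = -5 + -8.0000·(sin -2.7548 − sin -2.8798) = -4.0527
y' = -1.5 − -8.0000·(cos -2.7548 − cos -2.8798) = -1.1816

(-4.0527, -1.1816, -2.7548)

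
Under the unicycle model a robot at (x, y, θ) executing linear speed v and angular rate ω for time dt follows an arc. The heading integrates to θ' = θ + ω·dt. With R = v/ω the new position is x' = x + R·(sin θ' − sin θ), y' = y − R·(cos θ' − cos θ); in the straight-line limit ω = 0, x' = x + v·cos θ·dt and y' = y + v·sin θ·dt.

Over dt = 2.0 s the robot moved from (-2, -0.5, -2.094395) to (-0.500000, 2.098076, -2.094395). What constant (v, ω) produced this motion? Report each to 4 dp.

Δθ = -2.094395 − -2.094395 = 0.000000
ω = Δθ/dt = 0.000000/2.0 = 0.0000
ω = 0 → v = (Δx·cos θ + Δy·sin θ)/dt = -1.5000

v = -1.5000, ω = 0.0000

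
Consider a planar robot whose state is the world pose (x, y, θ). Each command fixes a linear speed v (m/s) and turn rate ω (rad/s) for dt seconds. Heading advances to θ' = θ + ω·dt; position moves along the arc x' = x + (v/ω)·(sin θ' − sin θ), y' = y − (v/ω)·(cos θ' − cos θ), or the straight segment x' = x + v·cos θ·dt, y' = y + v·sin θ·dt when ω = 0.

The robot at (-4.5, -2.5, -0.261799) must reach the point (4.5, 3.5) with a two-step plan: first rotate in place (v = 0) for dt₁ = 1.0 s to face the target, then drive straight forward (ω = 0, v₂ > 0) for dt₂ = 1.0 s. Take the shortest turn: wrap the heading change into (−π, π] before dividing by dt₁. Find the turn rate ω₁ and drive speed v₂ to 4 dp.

heading to target = atan2(3.5−-2.5, 4.5−-4.5) = 0.5880
Δθ = wrap(0.5880 − -0.2618) = 0.8498; ω₁ = Δθ/dt₁ = 0.8498
distance = √((4.5−-4.5)² + (3.5−-2.5)²) = 10.8167; v₂ = distance/dt₂ = 10.8167

ω₁ = 0.8498, v₂ = 10.8167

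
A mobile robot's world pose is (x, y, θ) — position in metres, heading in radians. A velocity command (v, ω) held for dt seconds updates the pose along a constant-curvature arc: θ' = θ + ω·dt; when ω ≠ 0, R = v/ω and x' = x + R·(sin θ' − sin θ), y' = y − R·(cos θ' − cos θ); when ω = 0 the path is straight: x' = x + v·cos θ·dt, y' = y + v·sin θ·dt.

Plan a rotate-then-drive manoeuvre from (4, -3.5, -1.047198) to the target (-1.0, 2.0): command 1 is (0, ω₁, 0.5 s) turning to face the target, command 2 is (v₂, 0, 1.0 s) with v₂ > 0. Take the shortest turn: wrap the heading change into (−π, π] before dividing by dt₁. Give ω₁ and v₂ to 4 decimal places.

heading to target = atan2(2−-3.5, -1−4) = 2.3086
Δθ = wrap(2.3086 − -1.0472) = -2.9274; ω₁ = Δθ/dt₁ = -5.8548
distance = √((-1−4)² + (2−-3.5)²) = 7.4330; v₂ = distance/dt₂ = 7.4330

ω₁ = -5.8548, v₂ = 7.4330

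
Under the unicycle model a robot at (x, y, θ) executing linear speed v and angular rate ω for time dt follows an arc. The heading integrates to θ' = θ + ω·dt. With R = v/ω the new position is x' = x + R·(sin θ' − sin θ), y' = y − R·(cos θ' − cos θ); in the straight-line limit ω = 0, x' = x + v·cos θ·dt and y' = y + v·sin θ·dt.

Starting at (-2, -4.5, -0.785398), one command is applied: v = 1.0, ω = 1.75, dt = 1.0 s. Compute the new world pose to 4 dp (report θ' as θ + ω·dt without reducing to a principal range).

(-1.1263, -4.4215, 0.9646)

θ' = -0.7854 + 1.75·1.0 = 0.9646
R = v/ω = 1.0/1.75 = 0.5714
x' = -2 + 0.5714·(sin 0.9646 − sin -0.7854) = -1.1263
y' = -4.5 − 0.5714·(cos 0.9646 − cos -0.7854) = -4.4215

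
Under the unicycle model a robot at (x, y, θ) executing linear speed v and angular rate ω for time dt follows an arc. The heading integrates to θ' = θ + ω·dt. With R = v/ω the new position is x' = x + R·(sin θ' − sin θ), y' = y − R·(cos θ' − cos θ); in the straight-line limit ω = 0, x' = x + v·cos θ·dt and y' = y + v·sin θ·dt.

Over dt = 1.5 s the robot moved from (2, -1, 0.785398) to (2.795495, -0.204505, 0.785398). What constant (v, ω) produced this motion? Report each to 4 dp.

Δθ = 0.785398 − 0.785398 = 0.000000
ω = Δθ/dt = 0.000000/1.5 = 0.0000
ω = 0 → v = (Δx·cos θ + Δy·sin θ)/dt = 0.7500

v = 0.7500, ω = 0.0000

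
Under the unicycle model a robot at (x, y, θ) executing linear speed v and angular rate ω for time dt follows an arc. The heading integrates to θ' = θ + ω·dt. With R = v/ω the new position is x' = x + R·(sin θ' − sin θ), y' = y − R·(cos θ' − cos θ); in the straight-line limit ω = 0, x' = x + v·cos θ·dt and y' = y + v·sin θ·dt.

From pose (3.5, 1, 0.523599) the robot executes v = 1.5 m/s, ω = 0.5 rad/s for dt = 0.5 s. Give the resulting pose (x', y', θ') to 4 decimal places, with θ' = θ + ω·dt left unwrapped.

θ' = 0.5236 + 0.5·0.5 = 0.7736
R = v/ω = 1.5/0.5 = 3.0000
x' = 3.5 + 3.0000·(sin 0.7736 − sin 0.5236) = 4.0961
y' = 1 − 3.0000·(cos 0.7736 − cos 0.5236) = 1.4519

(4.0961, 1.4519, 0.7736)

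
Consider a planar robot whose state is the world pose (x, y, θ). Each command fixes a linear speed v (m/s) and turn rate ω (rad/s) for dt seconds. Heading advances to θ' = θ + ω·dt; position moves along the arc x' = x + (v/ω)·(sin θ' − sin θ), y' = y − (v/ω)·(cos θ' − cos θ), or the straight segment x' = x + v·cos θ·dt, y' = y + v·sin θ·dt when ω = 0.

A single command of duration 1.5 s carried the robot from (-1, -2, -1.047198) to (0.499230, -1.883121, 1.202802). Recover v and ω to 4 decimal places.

Δθ = 1.202802 − -1.047198 = 2.250000
ω = Δθ/dt = 2.250000/1.5 = 1.5000
R = Δx/(sin θ' − sin θ) = 0.8333
v = R·ω = 0.8333·1.5000 = 1.2500

v = 1.2500, ω = 1.5000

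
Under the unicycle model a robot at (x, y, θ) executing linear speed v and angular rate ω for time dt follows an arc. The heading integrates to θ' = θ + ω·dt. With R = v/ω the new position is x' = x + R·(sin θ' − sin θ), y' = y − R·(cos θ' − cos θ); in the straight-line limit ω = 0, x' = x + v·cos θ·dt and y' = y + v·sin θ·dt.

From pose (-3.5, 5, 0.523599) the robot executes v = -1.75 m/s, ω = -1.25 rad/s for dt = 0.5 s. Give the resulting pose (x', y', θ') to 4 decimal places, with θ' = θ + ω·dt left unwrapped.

(-4.3417, 4.8196, -0.1014)

θ' = 0.5236 + -1.25·0.5 = -0.1014
R = v/ω = -1.75/-1.25 = 1.4000
x' = -3.5 + 1.4000·(sin -0.1014 − sin 0.5236) = -4.3417
y' = 5 − 1.4000·(cos -0.1014 − cos 0.5236) = 4.8196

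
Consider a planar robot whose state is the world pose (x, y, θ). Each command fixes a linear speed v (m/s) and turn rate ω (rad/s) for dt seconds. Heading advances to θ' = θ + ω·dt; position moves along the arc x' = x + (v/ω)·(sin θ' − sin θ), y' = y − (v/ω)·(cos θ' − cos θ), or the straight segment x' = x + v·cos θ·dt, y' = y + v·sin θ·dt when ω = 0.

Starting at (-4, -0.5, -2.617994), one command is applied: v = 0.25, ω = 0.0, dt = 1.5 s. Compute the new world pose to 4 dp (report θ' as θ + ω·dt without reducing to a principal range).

θ' = -2.6180 + 0.0·1.5 = -2.6180
ω = 0 → straight: x' = -4 + 0.25·cos(-2.6180)·1.5 = -4.3248
y' = -0.5 + 0.25·sin(-2.6180)·1.5 = -0.6875

(-4.3248, -0.6875, -2.6180)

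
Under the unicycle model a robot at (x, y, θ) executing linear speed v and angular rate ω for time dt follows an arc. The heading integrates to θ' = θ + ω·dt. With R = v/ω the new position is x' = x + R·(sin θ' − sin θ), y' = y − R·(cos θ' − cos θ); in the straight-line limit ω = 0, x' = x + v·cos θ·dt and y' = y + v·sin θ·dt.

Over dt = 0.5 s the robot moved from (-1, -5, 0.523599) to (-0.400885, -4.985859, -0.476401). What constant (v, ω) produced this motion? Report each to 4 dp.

v = 1.2500, ω = -2.0000

Δθ = -0.476401 − 0.523599 = -1.000000
ω = Δθ/dt = -1.000000/0.5 = -2.0000
R = Δx/(sin θ' − sin θ) = -0.6250
v = R·ω = -0.6250·-2.0000 = 1.2500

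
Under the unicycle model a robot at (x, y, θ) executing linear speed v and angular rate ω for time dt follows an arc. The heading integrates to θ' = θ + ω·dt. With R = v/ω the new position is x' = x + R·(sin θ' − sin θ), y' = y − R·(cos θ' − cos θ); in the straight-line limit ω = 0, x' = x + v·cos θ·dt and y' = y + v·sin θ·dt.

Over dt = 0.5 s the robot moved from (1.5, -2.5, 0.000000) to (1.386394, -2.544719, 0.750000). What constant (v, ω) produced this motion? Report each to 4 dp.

Δθ = 0.750000 − 0.000000 = 0.750000
ω = Δθ/dt = 0.750000/0.5 = 1.5000
R = Δx/(sin θ' − sin θ) = -0.1667
v = R·ω = -0.1667·1.5000 = -0.2500

v = -0.2500, ω = 1.5000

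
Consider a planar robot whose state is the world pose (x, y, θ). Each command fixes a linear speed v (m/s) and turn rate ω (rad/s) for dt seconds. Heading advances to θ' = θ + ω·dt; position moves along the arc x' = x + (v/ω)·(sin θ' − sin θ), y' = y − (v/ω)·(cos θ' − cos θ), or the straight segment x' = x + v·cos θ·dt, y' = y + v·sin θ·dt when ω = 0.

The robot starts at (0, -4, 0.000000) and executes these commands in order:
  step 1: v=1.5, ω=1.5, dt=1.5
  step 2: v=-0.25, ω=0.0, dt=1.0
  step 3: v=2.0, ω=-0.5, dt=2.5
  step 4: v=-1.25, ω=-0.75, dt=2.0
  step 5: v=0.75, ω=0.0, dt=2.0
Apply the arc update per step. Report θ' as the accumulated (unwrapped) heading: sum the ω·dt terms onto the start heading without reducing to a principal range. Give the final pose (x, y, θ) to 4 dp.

(-0.2036, 0.8263, -0.5000)

step 1: θ'=2.2500 (R=1.0000) → pose (0.7781, -2.3718, 2.2500)
step 2: θ'=2.2500 (straight) → pose (0.9351, -2.5663, 2.2500)
step 3: θ'=1.0000 (R=-4.0000) → pose (0.6815, 2.1076, 1.0000)
step 4: θ'=-0.5000 (R=1.6667) → pose (-1.5200, 1.5454, -0.5000)
step 5: θ'=-0.5000 (straight) → pose (-0.2036, 0.8263, -0.5000)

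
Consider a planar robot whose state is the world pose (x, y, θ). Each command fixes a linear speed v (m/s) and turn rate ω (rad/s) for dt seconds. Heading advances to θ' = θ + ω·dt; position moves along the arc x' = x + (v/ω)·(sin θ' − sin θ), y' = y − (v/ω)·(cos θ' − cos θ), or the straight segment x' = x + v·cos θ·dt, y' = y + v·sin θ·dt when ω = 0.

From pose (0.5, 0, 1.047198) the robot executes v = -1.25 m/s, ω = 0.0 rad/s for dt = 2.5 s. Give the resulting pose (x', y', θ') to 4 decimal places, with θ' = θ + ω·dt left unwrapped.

θ' = 1.0472 + 0.0·2.5 = 1.0472
ω = 0 → straight: x' = 0.5 + -1.25·cos(1.0472)·2.5 = -1.0625
y' = 0 + -1.25·sin(1.0472)·2.5 = -2.7063

(-1.0625, -2.7063, 1.0472)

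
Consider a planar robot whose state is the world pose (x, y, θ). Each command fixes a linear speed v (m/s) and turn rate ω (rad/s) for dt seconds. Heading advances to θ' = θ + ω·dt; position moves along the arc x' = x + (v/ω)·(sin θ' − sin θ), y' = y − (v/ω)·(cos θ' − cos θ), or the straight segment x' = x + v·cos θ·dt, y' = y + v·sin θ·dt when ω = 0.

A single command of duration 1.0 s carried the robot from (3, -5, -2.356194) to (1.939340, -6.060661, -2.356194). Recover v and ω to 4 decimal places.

Δθ = -2.356194 − -2.356194 = 0.000000
ω = Δθ/dt = 0.000000/1.0 = 0.0000
ω = 0 → v = (Δx·cos θ + Δy·sin θ)/dt = 1.5000

v = 1.5000, ω = 0.0000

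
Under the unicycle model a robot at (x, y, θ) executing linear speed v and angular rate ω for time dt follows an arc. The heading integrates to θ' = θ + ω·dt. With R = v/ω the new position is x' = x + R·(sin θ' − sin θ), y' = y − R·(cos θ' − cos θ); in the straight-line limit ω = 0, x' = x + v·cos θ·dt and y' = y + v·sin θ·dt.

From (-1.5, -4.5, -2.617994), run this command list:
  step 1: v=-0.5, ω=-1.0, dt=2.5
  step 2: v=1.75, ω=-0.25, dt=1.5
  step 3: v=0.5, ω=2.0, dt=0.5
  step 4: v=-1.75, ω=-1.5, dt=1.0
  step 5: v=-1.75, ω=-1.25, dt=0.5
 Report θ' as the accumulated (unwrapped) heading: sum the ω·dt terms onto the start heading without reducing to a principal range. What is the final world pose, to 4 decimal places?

step 1: θ'=-5.1180 (R=0.5000) → pose (-0.7906, -5.1303, -5.1180)
step 2: θ'=-5.4930 (R=-7.0000) → pose (0.6681, -2.9664, -5.4930)
step 3: θ'=-4.4930 (R=0.2500) → pose (0.7344, -2.7360, -4.4930)
step 4: θ'=-5.9930 (R=1.1667) → pose (-0.0704, -4.1078, -5.9930)
step 5: θ'=-6.6180 (R=1.4000) → pose (-0.9310, -4.0886, -6.6180)

(-0.9310, -4.0886, -6.6180)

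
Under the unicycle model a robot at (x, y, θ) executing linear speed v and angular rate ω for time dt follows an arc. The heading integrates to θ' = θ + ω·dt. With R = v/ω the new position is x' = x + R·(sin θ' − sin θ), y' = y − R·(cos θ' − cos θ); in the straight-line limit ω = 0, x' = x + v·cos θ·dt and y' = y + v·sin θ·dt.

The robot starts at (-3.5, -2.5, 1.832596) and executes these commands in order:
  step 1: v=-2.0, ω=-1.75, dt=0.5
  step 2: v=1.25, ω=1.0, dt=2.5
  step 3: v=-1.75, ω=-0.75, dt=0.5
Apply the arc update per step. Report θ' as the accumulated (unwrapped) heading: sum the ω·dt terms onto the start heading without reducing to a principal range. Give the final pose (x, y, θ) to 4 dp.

step 1: θ'=0.9576 (R=1.1429) → pose (-3.6693, -3.4535, 0.9576)
step 2: θ'=3.4576 (R=1.2500) → pose (-5.0800, -1.5460, 3.4576)
step 3: θ'=3.0826 (R=2.3333) → pose (-4.2173, -1.4346, 3.0826)

(-4.2173, -1.4346, 3.0826)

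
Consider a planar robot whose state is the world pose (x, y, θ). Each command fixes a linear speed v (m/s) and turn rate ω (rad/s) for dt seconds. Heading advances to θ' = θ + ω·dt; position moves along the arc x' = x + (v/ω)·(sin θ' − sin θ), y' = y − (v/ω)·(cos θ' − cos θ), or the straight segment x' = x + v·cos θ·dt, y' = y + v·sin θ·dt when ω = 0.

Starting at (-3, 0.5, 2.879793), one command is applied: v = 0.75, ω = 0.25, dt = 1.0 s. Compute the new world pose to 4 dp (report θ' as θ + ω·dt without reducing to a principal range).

(-3.7411, 0.6020, 3.1298)

θ' = 2.8798 + 0.25·1.0 = 3.1298
R = v/ω = 0.75/0.25 = 3.0000
x' = -3 + 3.0000·(sin 3.1298 − sin 2.8798) = -3.7411
y' = 0.5 − 3.0000·(cos 3.1298 − cos 2.8798) = 0.6020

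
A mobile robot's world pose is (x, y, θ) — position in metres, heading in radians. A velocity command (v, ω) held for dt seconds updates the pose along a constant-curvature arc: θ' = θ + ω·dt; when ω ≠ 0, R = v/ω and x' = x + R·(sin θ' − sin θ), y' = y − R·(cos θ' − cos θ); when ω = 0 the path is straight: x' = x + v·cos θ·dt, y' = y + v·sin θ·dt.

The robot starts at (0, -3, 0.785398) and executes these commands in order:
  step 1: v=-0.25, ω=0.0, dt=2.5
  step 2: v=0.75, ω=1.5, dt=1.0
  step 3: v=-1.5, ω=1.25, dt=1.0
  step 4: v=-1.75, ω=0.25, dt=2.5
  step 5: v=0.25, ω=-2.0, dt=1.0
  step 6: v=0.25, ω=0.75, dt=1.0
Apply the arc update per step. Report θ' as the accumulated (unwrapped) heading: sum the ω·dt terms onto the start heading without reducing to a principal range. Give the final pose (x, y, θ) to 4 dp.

step 1: θ'=0.7854 (straight) → pose (-0.4419, -3.4419, 0.7854)
step 2: θ'=2.2854 (R=0.5000) → pose (-0.4178, -2.7607, 2.2854)
step 3: θ'=3.5354 (R=-1.2000) → pose (0.9491, -3.0825, 3.5354)
step 4: θ'=4.1604 (R=-7.0000) → pose (4.2235, -0.2890, 4.1604)
step 5: θ'=2.1604 (R=-0.1250) → pose (4.0132, -0.2929, 2.1604)
step 6: θ'=2.9104 (R=0.3333) → pose (3.8125, -0.1538, 2.9104)

(3.8125, -0.1538, 2.9104)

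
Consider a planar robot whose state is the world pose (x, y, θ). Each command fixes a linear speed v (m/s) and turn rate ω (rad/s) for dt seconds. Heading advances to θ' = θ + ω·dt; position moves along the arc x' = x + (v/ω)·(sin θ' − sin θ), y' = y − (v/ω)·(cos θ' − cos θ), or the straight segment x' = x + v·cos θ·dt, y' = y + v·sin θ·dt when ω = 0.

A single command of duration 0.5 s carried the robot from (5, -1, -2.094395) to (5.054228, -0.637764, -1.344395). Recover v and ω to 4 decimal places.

Δθ = -1.344395 − -2.094395 = 0.750000
ω = Δθ/dt = 0.750000/0.5 = 1.5000
R = −Δy/(cos θ' − cos θ) = -0.5000
v = R·ω = -0.5000·1.5000 = -0.7500

v = -0.7500, ω = 1.5000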